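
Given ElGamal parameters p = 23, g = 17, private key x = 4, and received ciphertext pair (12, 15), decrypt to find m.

10

Shared mask s = c₁^x mod p = 12^4 mod 23.
12^1 ≡ 12 (mod 23)
12^2 = (12^1)^2 ≡ 12^2 = 144 ≡ 6 (mod 23)
12^4 = (12^2)^2 ≡ 6^2 = 36 ≡ 13 (mod 23)
So s = 13; s⁻¹ ≡ 16 (mod 23).
m = c₂ · s⁻¹ mod 23 = 15 · 16 mod 23 = 10.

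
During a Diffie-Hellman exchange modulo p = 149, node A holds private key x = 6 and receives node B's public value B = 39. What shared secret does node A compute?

Shared key K = 39^6 mod 149.
39^1 ≡ 39 (mod 149)
39^2 = (39^1)^2 ≡ 39^2 = 1521 ≡ 31 (mod 149)
39^4 = (39^2)^2 ≡ 31^2 = 961 ≡ 67 (mod 149)
39^6 = 39^4 · 39^2 ≡ 67 · 31 ≡ 140 (mod 149).

140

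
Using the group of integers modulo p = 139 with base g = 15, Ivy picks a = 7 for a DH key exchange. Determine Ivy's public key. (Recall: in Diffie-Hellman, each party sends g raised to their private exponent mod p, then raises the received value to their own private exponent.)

19

Public value = 15^7 (mod 139).
15^1 ≡ 15 (mod 139)
15^2 = (15^1)^2 ≡ 15^2 = 225 ≡ 86 (mod 139)
15^4 = (15^2)^2 ≡ 86^2 = 7396 ≡ 29 (mod 139)
15^7 = 15^4 · 15^2 · 15^1 ≡ 29 · 86 · 15 ≡ 19 (mod 139).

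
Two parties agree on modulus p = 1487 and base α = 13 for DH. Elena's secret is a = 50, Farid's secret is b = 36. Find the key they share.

Elena sends A = α^a mod p = 13^50 mod 1487.
13^1 ≡ 13 (mod 1487)
13^2 = (13^1)^2 ≡ 13^2 = 169 ≡ 169 (mod 1487)
13^4 = (13^2)^2 ≡ 169^2 = 28561 ≡ 308 (mod 1487)
13^8 = (13^4)^2 ≡ 308^2 = 94864 ≡ 1183 (mod 1487)
13^16 = (13^8)^2 ≡ 1183^2 = 1399489 ≡ 222 (mod 1487)
13^32 = (13^16)^2 ≡ 222^2 = 49284 ≡ 213 (mod 1487)
13^50 = 13^32 · 13^16 · 13^2 ≡ 213 · 222 · 169 ≡ 196 (mod 1487).
So A = 196. Farid then computes K = A^b mod p = 196^36 mod 1487.
196^1 ≡ 196 (mod 1487)
196^2 = (196^1)^2 ≡ 196^2 = 38416 ≡ 1241 (mod 1487)
196^4 = (196^2)^2 ≡ 1241^2 = 1540081 ≡ 1036 (mod 1487)
196^8 = (196^4)^2 ≡ 1036^2 = 1073296 ≡ 1169 (mod 1487)
196^16 = (196^8)^2 ≡ 1169^2 = 1366561 ≡ 8 (mod 1487)
196^32 = (196^16)^2 ≡ 8^2 = 64 ≡ 64 (mod 1487)
196^36 = 196^32 · 196^4 ≡ 64 · 1036 ≡ 876 (mod 1487).

876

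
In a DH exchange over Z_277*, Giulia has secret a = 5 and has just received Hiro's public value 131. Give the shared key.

256

Shared key K = 131^5 mod 277.
131^1 ≡ 131 (mod 277)
131^2 = (131^1)^2 ≡ 131^2 = 17161 ≡ 264 (mod 277)
131^4 = (131^2)^2 ≡ 264^2 = 69696 ≡ 169 (mod 277)
131^5 = 131^4 · 131^1 ≡ 169 · 131 ≡ 256 (mod 277).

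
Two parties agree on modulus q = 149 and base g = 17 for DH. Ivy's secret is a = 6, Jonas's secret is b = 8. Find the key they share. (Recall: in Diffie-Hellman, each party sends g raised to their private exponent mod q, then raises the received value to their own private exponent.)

Jonas sends B = g^b mod q = 17^8 mod 149.
17^1 ≡ 17 (mod 149)
17^2 = (17^1)^2 ≡ 17^2 = 289 ≡ 140 (mod 149)
17^4 = (17^2)^2 ≡ 140^2 = 19600 ≡ 81 (mod 149)
17^8 = (17^4)^2 ≡ 81^2 = 6561 ≡ 5 (mod 149)
So B = 5. Ivy then computes K = B^a mod q = 5^6 mod 149.
5^1 ≡ 5 (mod 149)
5^2 = (5^1)^2 ≡ 5^2 = 25 ≡ 25 (mod 149)
5^4 = (5^2)^2 ≡ 25^2 = 625 ≡ 29 (mod 149)
5^6 = 5^4 · 5^2 ≡ 29 · 25 ≡ 129 (mod 149).

129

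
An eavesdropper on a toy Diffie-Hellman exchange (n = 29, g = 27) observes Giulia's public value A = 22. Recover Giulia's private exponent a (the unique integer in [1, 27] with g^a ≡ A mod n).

26

Try successive powers of 27 modulo 29:
27^1 ≡ 27
27^2 ≡ 4
27^3 ≡ 21
27^4 ≡ 16
27^5 ≡ 26
27^6 ≡ 6
27^7 ≡ 17
27^8 ≡ 24
27^9 ≡ 10
27^10 ≡ 9
27^11 ≡ 11
27^12 ≡ 7
27^13 ≡ 15
27^14 ≡ 28
27^15 ≡ 2
27^16 ≡ 25
27^17 ≡ 8
27^18 ≡ 13
27^19 ≡ 3
27^20 ≡ 23
27^21 ≡ 12
27^22 ≡ 5
27^23 ≡ 19
27^24 ≡ 20
27^25 ≡ 18
27^26 ≡ 22
Found: a = 26.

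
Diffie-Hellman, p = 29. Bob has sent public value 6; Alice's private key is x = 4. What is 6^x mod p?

20

Shared key K = 6^4 mod 29.
6^1 ≡ 6 (mod 29)
6^2 = (6^1)^2 ≡ 6^2 = 36 ≡ 7 (mod 29)
6^4 = (6^2)^2 ≡ 7^2 = 49 ≡ 20 (mod 29)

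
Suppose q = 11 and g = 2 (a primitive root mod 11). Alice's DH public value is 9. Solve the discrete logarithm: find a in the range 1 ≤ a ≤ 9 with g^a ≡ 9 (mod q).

6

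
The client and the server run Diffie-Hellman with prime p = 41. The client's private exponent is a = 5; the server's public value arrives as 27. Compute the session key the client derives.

14

Shared key K = 27^5 mod 41.
27^1 ≡ 27 (mod 41)
27^2 = (27^1)^2 ≡ 27^2 = 729 ≡ 32 (mod 41)
27^4 = (27^2)^2 ≡ 32^2 = 1024 ≡ 40 (mod 41)
27^5 = 27^4 · 27^1 ≡ 40 · 27 ≡ 14 (mod 41).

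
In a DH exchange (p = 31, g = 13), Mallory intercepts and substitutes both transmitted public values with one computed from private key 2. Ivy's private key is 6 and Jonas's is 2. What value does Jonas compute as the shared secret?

10

Jonas receives Mallory's public value M = 13^2 mod 31 instead of the honest one.
13^1 ≡ 13 (mod 31)
13^2 = (13^1)^2 ≡ 13^2 = 169 ≡ 14 (mod 31)
So M = 14. Jonas computes K = M^2 mod 31.
14^1 ≡ 14 (mod 31)
14^2 = (14^1)^2 ≡ 14^2 = 196 ≡ 10 (mod 31)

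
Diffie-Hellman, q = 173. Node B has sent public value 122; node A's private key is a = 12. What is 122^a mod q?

119

Shared key K = 122^12 mod 173.
122^1 ≡ 122 (mod 173)
122^2 = (122^1)^2 ≡ 122^2 = 14884 ≡ 6 (mod 173)
122^4 = (122^2)^2 ≡ 6^2 = 36 ≡ 36 (mod 173)
122^8 = (122^4)^2 ≡ 36^2 = 1296 ≡ 85 (mod 173)
122^12 = 122^8 · 122^4 ≡ 85 · 36 ≡ 119 (mod 173).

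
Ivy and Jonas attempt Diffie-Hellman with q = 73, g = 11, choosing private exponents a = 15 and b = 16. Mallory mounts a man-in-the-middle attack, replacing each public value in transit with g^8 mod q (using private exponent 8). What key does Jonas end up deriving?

Jonas receives Mallory's public value M = 11^8 mod 73 instead of the honest one.
11^1 ≡ 11 (mod 73)
11^2 = (11^1)^2 ≡ 11^2 = 121 ≡ 48 (mod 73)
11^4 = (11^2)^2 ≡ 48^2 = 2304 ≡ 41 (mod 73)
11^8 = (11^4)^2 ≡ 41^2 = 1681 ≡ 2 (mod 73)
So M = 2. Jonas computes K = M^16 mod 73.
2^1 ≡ 2 (mod 73)
2^2 = (2^1)^2 ≡ 2^2 = 4 ≡ 4 (mod 73)
2^4 = (2^2)^2 ≡ 4^2 = 16 ≡ 16 (mod 73)
2^8 = (2^4)^2 ≡ 16^2 = 256 ≡ 37 (mod 73)
2^16 = (2^8)^2 ≡ 37^2 = 1369 ≡ 55 (mod 73)

55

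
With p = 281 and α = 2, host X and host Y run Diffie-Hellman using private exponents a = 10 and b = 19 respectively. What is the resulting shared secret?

109

Host X sends A = α^a mod p = 2^10 mod 281.
2^1 ≡ 2 (mod 281)
2^2 = (2^1)^2 ≡ 2^2 = 4 ≡ 4 (mod 281)
2^4 = (2^2)^2 ≡ 4^2 = 16 ≡ 16 (mod 281)
2^8 = (2^4)^2 ≡ 16^2 = 256 ≡ 256 (mod 281)
2^10 = 2^8 · 2^2 ≡ 256 · 4 ≡ 181 (mod 281).
So A = 181. Host Y then computes K = A^b mod p = 181^19 mod 281.
181^1 ≡ 181 (mod 281)
181^2 = (181^1)^2 ≡ 181^2 = 32761 ≡ 165 (mod 281)
181^4 = (181^2)^2 ≡ 165^2 = 27225 ≡ 249 (mod 281)
181^8 = (181^4)^2 ≡ 249^2 = 62001 ≡ 181 (mod 281)
181^16 = (181^8)^2 ≡ 181^2 = 32761 ≡ 165 (mod 281)
181^19 = 181^16 · 181^2 · 181^1 ≡ 165 · 165 · 181 ≡ 109 (mod 281).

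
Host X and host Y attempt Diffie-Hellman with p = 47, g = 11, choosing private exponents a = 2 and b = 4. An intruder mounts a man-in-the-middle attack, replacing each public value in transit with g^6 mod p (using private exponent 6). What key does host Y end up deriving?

36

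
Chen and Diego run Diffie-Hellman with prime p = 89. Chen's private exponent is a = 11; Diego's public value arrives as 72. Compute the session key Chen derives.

34

Shared key K = 72^11 mod 89.
72^1 ≡ 72 (mod 89)
72^2 = (72^1)^2 ≡ 72^2 = 5184 ≡ 22 (mod 89)
72^4 = (72^2)^2 ≡ 22^2 = 484 ≡ 39 (mod 89)
72^8 = (72^4)^2 ≡ 39^2 = 1521 ≡ 8 (mod 89)
72^11 = 72^8 · 72^2 · 72^1 ≡ 8 · 22 · 72 ≡ 34 (mod 89).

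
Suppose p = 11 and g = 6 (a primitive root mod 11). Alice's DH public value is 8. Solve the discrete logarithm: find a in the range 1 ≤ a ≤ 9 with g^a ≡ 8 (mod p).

7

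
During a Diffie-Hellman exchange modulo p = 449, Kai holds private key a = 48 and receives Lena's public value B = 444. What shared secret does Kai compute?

Shared key K = 444^48 mod 449.
444^1 ≡ 444 (mod 449)
444^2 = (444^1)^2 ≡ 444^2 = 197136 ≡ 25 (mod 449)
444^4 = (444^2)^2 ≡ 25^2 = 625 ≡ 176 (mod 449)
444^8 = (444^4)^2 ≡ 176^2 = 30976 ≡ 444 (mod 449)
444^16 = (444^8)^2 ≡ 444^2 = 197136 ≡ 25 (mod 449)
444^32 = (444^16)^2 ≡ 25^2 = 625 ≡ 176 (mod 449)
444^48 = 444^32 · 444^16 ≡ 176 · 25 ≡ 359 (mod 449).

359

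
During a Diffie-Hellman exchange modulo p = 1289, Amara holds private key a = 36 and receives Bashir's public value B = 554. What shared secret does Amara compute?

Shared key K = 554^36 mod 1289.
554^1 ≡ 554 (mod 1289)
554^2 = (554^1)^2 ≡ 554^2 = 306916 ≡ 134 (mod 1289)
554^4 = (554^2)^2 ≡ 134^2 = 17956 ≡ 1199 (mod 1289)
554^8 = (554^4)^2 ≡ 1199^2 = 1437601 ≡ 366 (mod 1289)
554^16 = (554^8)^2 ≡ 366^2 = 133956 ≡ 1189 (mod 1289)
554^32 = (554^16)^2 ≡ 1189^2 = 1413721 ≡ 977 (mod 1289)
554^36 = 554^32 · 554^4 ≡ 977 · 1199 ≡ 1011 (mod 1289).

1011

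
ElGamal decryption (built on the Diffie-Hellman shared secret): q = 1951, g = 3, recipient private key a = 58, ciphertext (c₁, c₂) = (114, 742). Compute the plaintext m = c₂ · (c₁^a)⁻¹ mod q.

1841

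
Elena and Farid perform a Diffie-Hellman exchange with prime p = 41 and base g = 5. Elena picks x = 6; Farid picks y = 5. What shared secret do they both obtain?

40

Farid sends B = g^y mod p = 5^5 mod 41.
5^1 ≡ 5 (mod 41)
5^2 = (5^1)^2 ≡ 5^2 = 25 ≡ 25 (mod 41)
5^4 = (5^2)^2 ≡ 25^2 = 625 ≡ 10 (mod 41)
5^5 = 5^4 · 5^1 ≡ 10 · 5 ≡ 9 (mod 41).
So B = 9. Elena then computes K = B^x mod p = 9^6 mod 41.
9^1 ≡ 9 (mod 41)
9^2 = (9^1)^2 ≡ 9^2 = 81 ≡ 40 (mod 41)
9^4 = (9^2)^2 ≡ 40^2 = 1600 ≡ 1 (mod 41)
9^6 = 9^4 · 9^2 ≡ 1 · 40 ≡ 40 (mod 41).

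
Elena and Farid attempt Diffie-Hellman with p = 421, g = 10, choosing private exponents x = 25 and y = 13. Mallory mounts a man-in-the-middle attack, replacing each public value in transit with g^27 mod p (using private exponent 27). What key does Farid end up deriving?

411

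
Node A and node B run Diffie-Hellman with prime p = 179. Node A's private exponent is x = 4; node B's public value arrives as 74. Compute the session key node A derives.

Shared key K = 74^4 mod 179.
74^1 ≡ 74 (mod 179)
74^2 = (74^1)^2 ≡ 74^2 = 5476 ≡ 106 (mod 179)
74^4 = (74^2)^2 ≡ 106^2 = 11236 ≡ 138 (mod 179)

138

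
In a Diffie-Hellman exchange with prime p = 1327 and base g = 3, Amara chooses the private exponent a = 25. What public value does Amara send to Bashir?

Public value = 3^25 mod 1327.
3^1 ≡ 3 (mod 1327)
3^2 = (3^1)^2 ≡ 3^2 = 9 ≡ 9 (mod 1327)
3^4 = (3^2)^2 ≡ 9^2 = 81 ≡ 81 (mod 1327)
3^8 = (3^4)^2 ≡ 81^2 = 6561 ≡ 1253 (mod 1327)
3^16 = (3^8)^2 ≡ 1253^2 = 1570009 ≡ 168 (mod 1327)
3^25 = 3^16 · 3^8 · 3^1 ≡ 168 · 1253 · 3 ≡ 1187 (mod 1327).

1187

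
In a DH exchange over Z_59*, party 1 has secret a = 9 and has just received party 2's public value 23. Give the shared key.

Shared key K = 23^9 mod 59.
23^1 ≡ 23 (mod 59)
23^2 = (23^1)^2 ≡ 23^2 = 529 ≡ 57 (mod 59)
23^4 = (23^2)^2 ≡ 57^2 = 3249 ≡ 4 (mod 59)
23^8 = (23^4)^2 ≡ 4^2 = 16 ≡ 16 (mod 59)
23^9 = 23^8 · 23^1 ≡ 16 · 23 ≡ 14 (mod 59).

14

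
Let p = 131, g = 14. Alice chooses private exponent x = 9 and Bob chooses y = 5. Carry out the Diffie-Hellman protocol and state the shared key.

Alice sends A = g^x mod p = 14^9 mod 131.
14^1 ≡ 14 (mod 131)
14^2 = (14^1)^2 ≡ 14^2 = 196 ≡ 65 (mod 131)
14^4 = (14^2)^2 ≡ 65^2 = 4225 ≡ 33 (mod 131)
14^8 = (14^4)^2 ≡ 33^2 = 1089 ≡ 41 (mod 131)
14^9 = 14^8 · 14^1 ≡ 41 · 14 ≡ 50 (mod 131).
So A = 50. Bob then computes K = A^y mod p = 50^5 mod 131.
50^1 ≡ 50 (mod 131)
50^2 = (50^1)^2 ≡ 50^2 = 2500 ≡ 11 (mod 131)
50^4 = (50^2)^2 ≡ 11^2 = 121 ≡ 121 (mod 131)
50^5 = 50^4 · 50^1 ≡ 121 · 50 ≡ 24 (mod 131).

24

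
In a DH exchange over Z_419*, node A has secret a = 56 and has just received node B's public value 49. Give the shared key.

Shared key K = 49^56 mod 419.
49^1 ≡ 49 (mod 419)
49^2 = (49^1)^2 ≡ 49^2 = 2401 ≡ 306 (mod 419)
49^4 = (49^2)^2 ≡ 306^2 = 93636 ≡ 199 (mod 419)
49^8 = (49^4)^2 ≡ 199^2 = 39601 ≡ 215 (mod 419)
49^16 = (49^8)^2 ≡ 215^2 = 46225 ≡ 135 (mod 419)
49^32 = (49^16)^2 ≡ 135^2 = 18225 ≡ 208 (mod 419)
49^56 = 49^32 · 49^16 · 49^8 ≡ 208 · 135 · 215 ≡ 248 (mod 419).

248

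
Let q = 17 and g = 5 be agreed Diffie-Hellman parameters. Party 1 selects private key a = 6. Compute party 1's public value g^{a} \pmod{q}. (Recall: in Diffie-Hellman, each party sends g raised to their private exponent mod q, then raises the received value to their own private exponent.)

2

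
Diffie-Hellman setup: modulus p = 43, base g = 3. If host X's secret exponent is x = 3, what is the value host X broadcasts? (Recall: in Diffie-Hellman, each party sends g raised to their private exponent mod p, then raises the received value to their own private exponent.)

Public value = 3^3 mod 43.
3^1 ≡ 3 (mod 43)
3^2 = (3^1)^2 ≡ 3^2 = 9 ≡ 9 (mod 43)
3^3 = 3^2 · 3^1 ≡ 9 · 3 ≡ 27 (mod 43).

27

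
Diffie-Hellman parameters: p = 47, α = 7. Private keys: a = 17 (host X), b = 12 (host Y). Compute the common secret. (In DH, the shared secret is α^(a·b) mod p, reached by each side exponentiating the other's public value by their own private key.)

37

Host Y sends B = α^b mod p = 7^12 mod 47.
7^1 ≡ 7 (mod 47)
7^2 = (7^1)^2 ≡ 7^2 = 49 ≡ 2 (mod 47)
7^4 = (7^2)^2 ≡ 2^2 = 4 ≡ 4 (mod 47)
7^8 = (7^4)^2 ≡ 4^2 = 16 ≡ 16 (mod 47)
7^12 = 7^8 · 7^4 ≡ 16 · 4 ≡ 17 (mod 47).
So B = 17. Host X then computes K = B^a mod p = 17^17 mod 47.
17^1 ≡ 17 (mod 47)
17^2 = (17^1)^2 ≡ 17^2 = 289 ≡ 7 (mod 47)
17^4 = (17^2)^2 ≡ 7^2 = 49 ≡ 2 (mod 47)
17^8 = (17^4)^2 ≡ 2^2 = 4 ≡ 4 (mod 47)
17^16 = (17^8)^2 ≡ 4^2 = 16 ≡ 16 (mod 47)
17^17 = 17^16 · 17^1 ≡ 16 · 17 ≡ 37 (mod 47).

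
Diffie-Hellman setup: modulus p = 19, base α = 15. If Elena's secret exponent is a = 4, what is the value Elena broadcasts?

9

Public value = 15^4 mod 19.
15^1 ≡ 15 (mod 19)
15^2 = (15^1)^2 ≡ 15^2 = 225 ≡ 16 (mod 19)
15^4 = (15^2)^2 ≡ 16^2 = 256 ≡ 9 (mod 19)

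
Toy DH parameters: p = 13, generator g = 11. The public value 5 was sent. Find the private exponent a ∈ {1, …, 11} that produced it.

Try successive powers of 11 modulo 13:
11^1 ≡ 11
11^2 ≡ 4
11^3 ≡ 5
Found: a = 3.

3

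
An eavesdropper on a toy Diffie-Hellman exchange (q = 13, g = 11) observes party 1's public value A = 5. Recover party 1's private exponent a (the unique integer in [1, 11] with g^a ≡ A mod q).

Try successive powers of 11 modulo 13:
11^1 ≡ 11
11^2 ≡ 4
11^3 ≡ 5
Found: a = 3.

3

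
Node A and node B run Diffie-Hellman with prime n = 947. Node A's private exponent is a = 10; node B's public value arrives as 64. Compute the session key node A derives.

Shared key K = 64^10 mod 947.
64^1 ≡ 64 (mod 947)
64^2 = (64^1)^2 ≡ 64^2 = 4096 ≡ 308 (mod 947)
64^4 = (64^2)^2 ≡ 308^2 = 94864 ≡ 164 (mod 947)
64^8 = (64^4)^2 ≡ 164^2 = 26896 ≡ 380 (mod 947)
64^10 = 64^8 · 64^2 ≡ 380 · 308 ≡ 559 (mod 947).

559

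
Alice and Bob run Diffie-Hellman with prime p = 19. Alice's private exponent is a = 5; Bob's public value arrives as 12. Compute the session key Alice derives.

8

Shared key K = 12^5 mod 19.
12^1 ≡ 12 (mod 19)
12^2 = (12^1)^2 ≡ 12^2 = 144 ≡ 11 (mod 19)
12^4 = (12^2)^2 ≡ 11^2 = 121 ≡ 7 (mod 19)
12^5 = 12^4 · 12^1 ≡ 7 · 12 ≡ 8 (mod 19).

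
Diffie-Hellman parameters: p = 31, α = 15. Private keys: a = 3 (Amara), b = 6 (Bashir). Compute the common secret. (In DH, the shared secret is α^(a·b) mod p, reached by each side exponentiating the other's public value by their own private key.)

4

Amara sends A = α^a mod p = 15^3 mod 31.
15^1 ≡ 15 (mod 31)
15^2 = (15^1)^2 ≡ 15^2 = 225 ≡ 8 (mod 31)
15^3 = 15^2 · 15^1 ≡ 8 · 15 ≡ 27 (mod 31).
So A = 27. Bashir then computes K = A^b mod p = 27^6 mod 31.
27^1 ≡ 27 (mod 31)
27^2 = (27^1)^2 ≡ 27^2 = 729 ≡ 16 (mod 31)
27^4 = (27^2)^2 ≡ 16^2 = 256 ≡ 8 (mod 31)
27^6 = 27^4 · 27^2 ≡ 8 · 16 ≡ 4 (mod 31).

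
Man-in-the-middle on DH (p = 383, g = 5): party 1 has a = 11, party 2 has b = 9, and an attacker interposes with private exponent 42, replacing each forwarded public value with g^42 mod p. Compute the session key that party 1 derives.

266

Party 1 receives an attacker's public value M = 5^42 mod 383 instead of the honest one.
5^1 ≡ 5 (mod 383)
5^2 = (5^1)^2 ≡ 5^2 = 25 ≡ 25 (mod 383)
5^4 = (5^2)^2 ≡ 25^2 = 625 ≡ 242 (mod 383)
5^8 = (5^4)^2 ≡ 242^2 = 58564 ≡ 348 (mod 383)
5^16 = (5^8)^2 ≡ 348^2 = 121104 ≡ 76 (mod 383)
5^32 = (5^16)^2 ≡ 76^2 = 5776 ≡ 31 (mod 383)
5^42 = 5^32 · 5^8 · 5^2 ≡ 31 · 348 · 25 ≡ 68 (mod 383).
So M = 68. Party 1 computes K = M^11 mod 383.
68^1 ≡ 68 (mod 383)
68^2 = (68^1)^2 ≡ 68^2 = 4624 ≡ 28 (mod 383)
68^4 = (68^2)^2 ≡ 28^2 = 784 ≡ 18 (mod 383)
68^8 = (68^4)^2 ≡ 18^2 = 324 ≡ 324 (mod 383)
68^11 = 68^8 · 68^2 · 68^1 ≡ 324 · 28 · 68 ≡ 266 (mod 383).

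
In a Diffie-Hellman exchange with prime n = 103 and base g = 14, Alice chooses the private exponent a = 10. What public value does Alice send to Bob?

Public value = 14^10 (mod 103).
14^1 ≡ 14 (mod 103)
14^2 = (14^1)^2 ≡ 14^2 = 196 ≡ 93 (mod 103)
14^4 = (14^2)^2 ≡ 93^2 = 8649 ≡ 100 (mod 103)
14^8 = (14^4)^2 ≡ 100^2 = 10000 ≡ 9 (mod 103)
14^10 = 14^8 · 14^2 ≡ 9 · 93 ≡ 13 (mod 103).

13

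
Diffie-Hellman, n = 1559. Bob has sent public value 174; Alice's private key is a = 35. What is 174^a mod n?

132

Shared key K = 174^35 mod 1559.
174^1 ≡ 174 (mod 1559)
174^2 = (174^1)^2 ≡ 174^2 = 30276 ≡ 655 (mod 1559)
174^4 = (174^2)^2 ≡ 655^2 = 429025 ≡ 300 (mod 1559)
174^8 = (174^4)^2 ≡ 300^2 = 90000 ≡ 1137 (mod 1559)
174^16 = (174^8)^2 ≡ 1137^2 = 1292769 ≡ 358 (mod 1559)
174^32 = (174^16)^2 ≡ 358^2 = 128164 ≡ 326 (mod 1559)
174^35 = 174^32 · 174^2 · 174^1 ≡ 326 · 655 · 174 ≡ 132 (mod 1559).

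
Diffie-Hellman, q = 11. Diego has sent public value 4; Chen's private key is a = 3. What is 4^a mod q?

Shared key K = 4^3 mod 11.
4^1 ≡ 4 (mod 11)
4^2 = (4^1)^2 ≡ 4^2 = 16 ≡ 5 (mod 11)
4^3 = 4^2 · 4^1 ≡ 5 · 4 ≡ 9 (mod 11).

9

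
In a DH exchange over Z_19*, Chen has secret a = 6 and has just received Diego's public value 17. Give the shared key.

7

Shared key K = 17^6 mod 19.
17^1 ≡ 17 (mod 19)
17^2 = (17^1)^2 ≡ 17^2 = 289 ≡ 4 (mod 19)
17^4 = (17^2)^2 ≡ 4^2 = 16 ≡ 16 (mod 19)
17^6 = 17^4 · 17^2 ≡ 16 · 4 ≡ 7 (mod 19).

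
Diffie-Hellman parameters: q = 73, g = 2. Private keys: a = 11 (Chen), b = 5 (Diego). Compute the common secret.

Chen sends A = g^a mod q = 2^11 mod 73.
2^1 ≡ 2 (mod 73)
2^2 = (2^1)^2 ≡ 2^2 = 4 ≡ 4 (mod 73)
2^4 = (2^2)^2 ≡ 4^2 = 16 ≡ 16 (mod 73)
2^8 = (2^4)^2 ≡ 16^2 = 256 ≡ 37 (mod 73)
2^11 = 2^8 · 2^2 · 2^1 ≡ 37 · 4 · 2 ≡ 4 (mod 73).
So A = 4. Diego then computes K = A^b mod q = 4^5 mod 73.
4^1 ≡ 4 (mod 73)
4^2 = (4^1)^2 ≡ 4^2 = 16 ≡ 16 (mod 73)
4^4 = (4^2)^2 ≡ 16^2 = 256 ≡ 37 (mod 73)
4^5 = 4^4 · 4^1 ≡ 37 · 4 ≡ 2 (mod 73).

2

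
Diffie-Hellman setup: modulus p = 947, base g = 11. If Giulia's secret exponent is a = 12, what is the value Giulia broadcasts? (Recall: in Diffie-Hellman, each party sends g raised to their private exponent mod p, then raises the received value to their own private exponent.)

416

Public value = 11^12 mod 947.
11^1 ≡ 11 (mod 947)
11^2 = (11^1)^2 ≡ 11^2 = 121 ≡ 121 (mod 947)
11^4 = (11^2)^2 ≡ 121^2 = 14641 ≡ 436 (mod 947)
11^8 = (11^4)^2 ≡ 436^2 = 190096 ≡ 696 (mod 947)
11^12 = 11^8 · 11^4 ≡ 696 · 436 ≡ 416 (mod 947).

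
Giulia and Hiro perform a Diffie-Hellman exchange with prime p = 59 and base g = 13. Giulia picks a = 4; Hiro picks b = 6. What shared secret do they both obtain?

Hiro sends B = g^b mod p = 13^6 mod 59.
13^1 ≡ 13 (mod 59)
13^2 = (13^1)^2 ≡ 13^2 = 169 ≡ 51 (mod 59)
13^4 = (13^2)^2 ≡ 51^2 = 2601 ≡ 5 (mod 59)
13^6 = 13^4 · 13^2 ≡ 5 · 51 ≡ 19 (mod 59).
So B = 19. Giulia then computes K = B^a mod p = 19^4 mod 59.
19^1 ≡ 19 (mod 59)
19^2 = (19^1)^2 ≡ 19^2 = 361 ≡ 7 (mod 59)
19^4 = (19^2)^2 ≡ 7^2 = 49 ≡ 49 (mod 59)

49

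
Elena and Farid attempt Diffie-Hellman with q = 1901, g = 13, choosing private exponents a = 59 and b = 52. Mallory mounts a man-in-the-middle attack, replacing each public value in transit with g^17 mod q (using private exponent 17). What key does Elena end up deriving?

1199

Elena receives Mallory's public value M = 13^17 mod 1901 instead of the honest one.
13^1 ≡ 13 (mod 1901)
13^2 = (13^1)^2 ≡ 13^2 = 169 ≡ 169 (mod 1901)
13^4 = (13^2)^2 ≡ 169^2 = 28561 ≡ 46 (mod 1901)
13^8 = (13^4)^2 ≡ 46^2 = 2116 ≡ 215 (mod 1901)
13^16 = (13^8)^2 ≡ 215^2 = 46225 ≡ 601 (mod 1901)
13^17 = 13^16 · 13^1 ≡ 601 · 13 ≡ 209 (mod 1901).
So M = 209. Elena computes K = M^59 mod 1901.
209^1 ≡ 209 (mod 1901)
209^2 = (209^1)^2 ≡ 209^2 = 43681 ≡ 1859 (mod 1901)
209^4 = (209^2)^2 ≡ 1859^2 = 3455881 ≡ 1764 (mod 1901)
209^8 = (209^4)^2 ≡ 1764^2 = 3111696 ≡ 1660 (mod 1901)
209^16 = (209^8)^2 ≡ 1660^2 = 2755600 ≡ 1051 (mod 1901)
209^32 = (209^16)^2 ≡ 1051^2 = 1104601 ≡ 120 (mod 1901)
209^59 = 209^32 · 209^16 · 209^8 · 209^2 · 209^1 ≡ 120 · 1051 · 1660 · 1859 · 209 ≡ 1199 (mod 1901).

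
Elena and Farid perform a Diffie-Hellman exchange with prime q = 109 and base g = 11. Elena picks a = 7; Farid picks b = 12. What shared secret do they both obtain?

105

Farid sends B = g^b mod q = 11^12 mod 109.
11^1 ≡ 11 (mod 109)
11^2 = (11^1)^2 ≡ 11^2 = 121 ≡ 12 (mod 109)
11^4 = (11^2)^2 ≡ 12^2 = 144 ≡ 35 (mod 109)
11^8 = (11^4)^2 ≡ 35^2 = 1225 ≡ 26 (mod 109)
11^12 = 11^8 · 11^4 ≡ 26 · 35 ≡ 38 (mod 109).
So B = 38. Elena then computes K = B^a mod q = 38^7 mod 109.
38^1 ≡ 38 (mod 109)
38^2 = (38^1)^2 ≡ 38^2 = 1444 ≡ 27 (mod 109)
38^4 = (38^2)^2 ≡ 27^2 = 729 ≡ 75 (mod 109)
38^7 = 38^4 · 38^2 · 38^1 ≡ 75 · 27 · 38 ≡ 105 (mod 109).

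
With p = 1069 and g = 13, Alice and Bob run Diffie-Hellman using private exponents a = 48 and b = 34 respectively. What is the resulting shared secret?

125

Alice sends A = g^a mod p = 13^48 mod 1069.
13^1 ≡ 13 (mod 1069)
13^2 = (13^1)^2 ≡ 13^2 = 169 ≡ 169 (mod 1069)
13^4 = (13^2)^2 ≡ 169^2 = 28561 ≡ 767 (mod 1069)
13^8 = (13^4)^2 ≡ 767^2 = 588289 ≡ 339 (mod 1069)
13^16 = (13^8)^2 ≡ 339^2 = 114921 ≡ 538 (mod 1069)
13^32 = (13^16)^2 ≡ 538^2 = 289444 ≡ 814 (mod 1069)
13^48 = 13^32 · 13^16 ≡ 814 · 538 ≡ 711 (mod 1069).
So A = 711. Bob then computes K = A^b mod p = 711^34 mod 1069.
711^1 ≡ 711 (mod 1069)
711^2 = (711^1)^2 ≡ 711^2 = 505521 ≡ 953 (mod 1069)
711^4 = (711^2)^2 ≡ 953^2 = 908209 ≡ 628 (mod 1069)
711^8 = (711^4)^2 ≡ 628^2 = 394384 ≡ 992 (mod 1069)
711^16 = (711^8)^2 ≡ 992^2 = 984064 ≡ 584 (mod 1069)
711^32 = (711^16)^2 ≡ 584^2 = 341056 ≡ 45 (mod 1069)
711^34 = 711^32 · 711^2 ≡ 45 · 953 ≡ 125 (mod 1069).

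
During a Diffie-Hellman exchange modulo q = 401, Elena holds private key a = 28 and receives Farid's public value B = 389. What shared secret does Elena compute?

Shared key K = 389^28 mod 401.
389^1 ≡ 389 (mod 401)
389^2 = (389^1)^2 ≡ 389^2 = 151321 ≡ 144 (mod 401)
389^4 = (389^2)^2 ≡ 144^2 = 20736 ≡ 285 (mod 401)
389^8 = (389^4)^2 ≡ 285^2 = 81225 ≡ 223 (mod 401)
389^16 = (389^8)^2 ≡ 223^2 = 49729 ≡ 5 (mod 401)
389^28 = 389^16 · 389^8 · 389^4 ≡ 5 · 223 · 285 ≡ 183 (mod 401).

183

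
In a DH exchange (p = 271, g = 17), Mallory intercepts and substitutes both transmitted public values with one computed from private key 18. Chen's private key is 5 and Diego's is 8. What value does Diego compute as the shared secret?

57

Diego receives Mallory's public value M = 17^18 mod 271 instead of the honest one.
17^1 ≡ 17 (mod 271)
17^2 = (17^1)^2 ≡ 17^2 = 289 ≡ 18 (mod 271)
17^4 = (17^2)^2 ≡ 18^2 = 324 ≡ 53 (mod 271)
17^8 = (17^4)^2 ≡ 53^2 = 2809 ≡ 99 (mod 271)
17^16 = (17^8)^2 ≡ 99^2 = 9801 ≡ 45 (mod 271)
17^18 = 17^16 · 17^2 ≡ 45 · 18 ≡ 268 (mod 271).
So M = 268. Diego computes K = M^8 mod 271.
268^1 ≡ 268 (mod 271)
268^2 = (268^1)^2 ≡ 268^2 = 71824 ≡ 9 (mod 271)
268^4 = (268^2)^2 ≡ 9^2 = 81 ≡ 81 (mod 271)
268^8 = (268^4)^2 ≡ 81^2 = 6561 ≡ 57 (mod 271)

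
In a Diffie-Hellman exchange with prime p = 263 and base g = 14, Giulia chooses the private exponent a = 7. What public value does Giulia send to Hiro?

211

Public value = 14^7 (mod 263).
14^1 ≡ 14 (mod 263)
14^2 = (14^1)^2 ≡ 14^2 = 196 ≡ 196 (mod 263)
14^4 = (14^2)^2 ≡ 196^2 = 38416 ≡ 18 (mod 263)
14^7 = 14^4 · 14^2 · 14^1 ≡ 18 · 196 · 14 ≡ 211 (mod 263).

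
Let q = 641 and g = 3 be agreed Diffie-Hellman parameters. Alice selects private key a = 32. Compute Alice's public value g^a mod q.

Public value = 3^32 mod 641.
3^1 ≡ 3 (mod 641)
3^2 = (3^1)^2 ≡ 3^2 = 9 ≡ 9 (mod 641)
3^4 = (3^2)^2 ≡ 9^2 = 81 ≡ 81 (mod 641)
3^8 = (3^4)^2 ≡ 81^2 = 6561 ≡ 151 (mod 641)
3^16 = (3^8)^2 ≡ 151^2 = 22801 ≡ 366 (mod 641)
3^32 = (3^16)^2 ≡ 366^2 = 133956 ≡ 628 (mod 641)

628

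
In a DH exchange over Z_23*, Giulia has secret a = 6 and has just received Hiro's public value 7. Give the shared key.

4

Shared key K = 7^6 mod 23.
7^1 ≡ 7 (mod 23)
7^2 = (7^1)^2 ≡ 7^2 = 49 ≡ 3 (mod 23)
7^4 = (7^2)^2 ≡ 3^2 = 9 ≡ 9 (mod 23)
7^6 = 7^4 · 7^2 ≡ 9 · 3 ≡ 4 (mod 23).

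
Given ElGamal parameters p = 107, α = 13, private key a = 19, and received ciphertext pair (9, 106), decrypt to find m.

7

Shared mask s = c₁^a mod p = 9^19 mod 107.
9^1 ≡ 9 (mod 107)
9^2 = (9^1)^2 ≡ 9^2 = 81 ≡ 81 (mod 107)
9^4 = (9^2)^2 ≡ 81^2 = 6561 ≡ 34 (mod 107)
9^8 = (9^4)^2 ≡ 34^2 = 1156 ≡ 86 (mod 107)
9^16 = (9^8)^2 ≡ 86^2 = 7396 ≡ 13 (mod 107)
9^19 = 9^16 · 9^2 · 9^1 ≡ 13 · 81 · 9 ≡ 61 (mod 107).
So s = 61; s⁻¹ ≡ 100 (mod 107).
m = c₂ · s⁻¹ mod 107 = 106 · 100 mod 107 = 7.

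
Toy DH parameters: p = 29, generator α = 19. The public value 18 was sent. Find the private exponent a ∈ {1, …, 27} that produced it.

23

Try successive powers of 19 modulo 29:
19^1 ≡ 19
19^2 ≡ 13
19^3 ≡ 15
19^4 ≡ 24
19^5 ≡ 21
19^6 ≡ 22
19^7 ≡ 12
19^8 ≡ 25
19^9 ≡ 11
19^10 ≡ 6
19^11 ≡ 27
19^12 ≡ 20
19^13 ≡ 3
19^14 ≡ 28
19^15 ≡ 10
19^16 ≡ 16
19^17 ≡ 14
19^18 ≡ 5
19^19 ≡ 8
19^20 ≡ 7
19^21 ≡ 17
19^22 ≡ 4
19^23 ≡ 18
Found: a = 23.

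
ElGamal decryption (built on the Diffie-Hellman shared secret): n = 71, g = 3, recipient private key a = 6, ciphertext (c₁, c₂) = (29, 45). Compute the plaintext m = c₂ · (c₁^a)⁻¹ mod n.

Shared mask s = c₁^a mod n = 29^6 mod 71.
29^1 ≡ 29 (mod 71)
29^2 = (29^1)^2 ≡ 29^2 = 841 ≡ 60 (mod 71)
29^4 = (29^2)^2 ≡ 60^2 = 3600 ≡ 50 (mod 71)
29^6 = 29^4 · 29^2 ≡ 50 · 60 ≡ 18 (mod 71).
So s = 18; s⁻¹ ≡ 4 (mod 71).
m = c₂ · s⁻¹ mod 71 = 45 · 4 mod 71 = 38.

38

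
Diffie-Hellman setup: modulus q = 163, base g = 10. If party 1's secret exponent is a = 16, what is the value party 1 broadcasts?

121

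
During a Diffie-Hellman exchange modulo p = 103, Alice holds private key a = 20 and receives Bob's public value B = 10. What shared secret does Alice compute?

30

Shared key K = 10^20 mod 103.
10^1 ≡ 10 (mod 103)
10^2 = (10^1)^2 ≡ 10^2 = 100 ≡ 100 (mod 103)
10^4 = (10^2)^2 ≡ 100^2 = 10000 ≡ 9 (mod 103)
10^8 = (10^4)^2 ≡ 9^2 = 81 ≡ 81 (mod 103)
10^16 = (10^8)^2 ≡ 81^2 = 6561 ≡ 72 (mod 103)
10^20 = 10^16 · 10^4 ≡ 72 · 9 ≡ 30 (mod 103).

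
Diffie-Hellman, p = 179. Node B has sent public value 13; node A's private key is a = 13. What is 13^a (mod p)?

Shared key K = 13^13 mod 179.
13^1 ≡ 13 (mod 179)
13^2 = (13^1)^2 ≡ 13^2 = 169 ≡ 169 (mod 179)
13^4 = (13^2)^2 ≡ 169^2 = 28561 ≡ 100 (mod 179)
13^8 = (13^4)^2 ≡ 100^2 = 10000 ≡ 155 (mod 179)
13^13 = 13^8 · 13^4 · 13^1 ≡ 155 · 100 · 13 ≡ 125 (mod 179).

125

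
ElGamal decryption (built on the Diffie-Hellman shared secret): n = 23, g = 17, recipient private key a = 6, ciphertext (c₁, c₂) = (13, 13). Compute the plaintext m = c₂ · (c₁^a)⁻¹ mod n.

6

Shared mask s = c₁^a mod n = 13^6 mod 23.
13^1 ≡ 13 (mod 23)
13^2 = (13^1)^2 ≡ 13^2 = 169 ≡ 8 (mod 23)
13^4 = (13^2)^2 ≡ 8^2 = 64 ≡ 18 (mod 23)
13^6 = 13^4 · 13^2 ≡ 18 · 8 ≡ 6 (mod 23).
So s = 6; s⁻¹ ≡ 4 (mod 23).
m = c₂ · s⁻¹ mod 23 = 13 · 4 mod 23 = 6.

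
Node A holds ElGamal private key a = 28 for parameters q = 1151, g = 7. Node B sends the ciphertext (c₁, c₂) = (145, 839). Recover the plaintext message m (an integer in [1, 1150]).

Shared mask s = c₁^a mod q = 145^28 mod 1151.
145^1 ≡ 145 (mod 1151)
145^2 = (145^1)^2 ≡ 145^2 = 21025 ≡ 307 (mod 1151)
145^4 = (145^2)^2 ≡ 307^2 = 94249 ≡ 1018 (mod 1151)
145^8 = (145^4)^2 ≡ 1018^2 = 1036324 ≡ 424 (mod 1151)
145^16 = (145^8)^2 ≡ 424^2 = 179776 ≡ 220 (mod 1151)
145^28 = 145^16 · 145^8 · 145^4 ≡ 220 · 424 · 1018 ≡ 389 (mod 1151).
So s = 389; s⁻¹ ≡ 216 (mod 1151).
m = c₂ · s⁻¹ mod 1151 = 839 · 216 mod 1151 = 517.

517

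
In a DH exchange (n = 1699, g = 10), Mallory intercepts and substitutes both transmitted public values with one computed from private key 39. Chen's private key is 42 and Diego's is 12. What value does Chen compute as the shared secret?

Chen receives Mallory's public value M = 10^39 mod 1699 instead of the honest one.
10^1 ≡ 10 (mod 1699)
10^2 = (10^1)^2 ≡ 10^2 = 100 ≡ 100 (mod 1699)
10^4 = (10^2)^2 ≡ 100^2 = 10000 ≡ 1505 (mod 1699)
10^8 = (10^4)^2 ≡ 1505^2 = 2265025 ≡ 258 (mod 1699)
10^16 = (10^8)^2 ≡ 258^2 = 66564 ≡ 303 (mod 1699)
10^32 = (10^16)^2 ≡ 303^2 = 91809 ≡ 63 (mod 1699)
10^39 = 10^32 · 10^4 · 10^2 · 10^1 ≡ 63 · 1505 · 100 · 10 ≡ 606 (mod 1699).
So M = 606. Chen computes K = M^42 mod 1699.
606^1 ≡ 606 (mod 1699)
606^2 = (606^1)^2 ≡ 606^2 = 367236 ≡ 252 (mod 1699)
606^4 = (606^2)^2 ≡ 252^2 = 63504 ≡ 641 (mod 1699)
606^8 = (606^4)^2 ≡ 641^2 = 410881 ≡ 1422 (mod 1699)
606^16 = (606^8)^2 ≡ 1422^2 = 2022084 ≡ 274 (mod 1699)
606^32 = (606^16)^2 ≡ 274^2 = 75076 ≡ 320 (mod 1699)
606^42 = 606^32 · 606^8 · 606^2 ≡ 320 · 1422 · 252 ≡ 1172 (mod 1699).

1172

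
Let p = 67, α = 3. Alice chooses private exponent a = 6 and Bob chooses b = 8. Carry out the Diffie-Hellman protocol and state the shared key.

14

Alice sends A = α^a mod p = 3^6 mod 67.
3^1 ≡ 3 (mod 67)
3^2 = (3^1)^2 ≡ 3^2 = 9 ≡ 9 (mod 67)
3^4 = (3^2)^2 ≡ 9^2 = 81 ≡ 14 (mod 67)
3^6 = 3^4 · 3^2 ≡ 14 · 9 ≡ 59 (mod 67).
So A = 59. Bob then computes K = A^b mod p = 59^8 mod 67.
59^1 ≡ 59 (mod 67)
59^2 = (59^1)^2 ≡ 59^2 = 3481 ≡ 64 (mod 67)
59^4 = (59^2)^2 ≡ 64^2 = 4096 ≡ 9 (mod 67)
59^8 = (59^4)^2 ≡ 9^2 = 81 ≡ 14 (mod 67)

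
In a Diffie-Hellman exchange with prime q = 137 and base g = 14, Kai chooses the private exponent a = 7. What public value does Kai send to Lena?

87

Public value = 14^7 mod 137.
14^1 ≡ 14 (mod 137)
14^2 = (14^1)^2 ≡ 14^2 = 196 ≡ 59 (mod 137)
14^4 = (14^2)^2 ≡ 59^2 = 3481 ≡ 56 (mod 137)
14^7 = 14^4 · 14^2 · 14^1 ≡ 56 · 59 · 14 ≡ 87 (mod 137).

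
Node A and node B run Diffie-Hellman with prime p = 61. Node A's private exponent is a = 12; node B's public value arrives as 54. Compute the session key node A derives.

Shared key K = 54^12 mod 61.
54^1 ≡ 54 (mod 61)
54^2 = (54^1)^2 ≡ 54^2 = 2916 ≡ 49 (mod 61)
54^4 = (54^2)^2 ≡ 49^2 = 2401 ≡ 22 (mod 61)
54^8 = (54^4)^2 ≡ 22^2 = 484 ≡ 57 (mod 61)
54^12 = 54^8 · 54^4 ≡ 57 · 22 ≡ 34 (mod 61).

34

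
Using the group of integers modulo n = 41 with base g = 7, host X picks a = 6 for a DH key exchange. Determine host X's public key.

20

Public value = 7^6 mod 41.
7^1 ≡ 7 (mod 41)
7^2 = (7^1)^2 ≡ 7^2 = 49 ≡ 8 (mod 41)
7^4 = (7^2)^2 ≡ 8^2 = 64 ≡ 23 (mod 41)
7^6 = 7^4 · 7^2 ≡ 23 · 8 ≡ 20 (mod 41).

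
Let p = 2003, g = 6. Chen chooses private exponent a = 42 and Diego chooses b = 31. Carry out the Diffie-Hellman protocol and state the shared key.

1013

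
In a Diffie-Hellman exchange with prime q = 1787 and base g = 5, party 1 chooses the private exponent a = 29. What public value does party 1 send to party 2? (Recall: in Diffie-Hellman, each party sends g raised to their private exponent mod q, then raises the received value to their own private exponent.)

1701

Public value = 5^29 mod 1787.
5^1 ≡ 5 (mod 1787)
5^2 = (5^1)^2 ≡ 5^2 = 25 ≡ 25 (mod 1787)
5^4 = (5^2)^2 ≡ 25^2 = 625 ≡ 625 (mod 1787)
5^8 = (5^4)^2 ≡ 625^2 = 390625 ≡ 1059 (mod 1787)
5^16 = (5^8)^2 ≡ 1059^2 = 1121481 ≡ 1032 (mod 1787)
5^29 = 5^16 · 5^8 · 5^4 · 5^1 ≡ 1032 · 1059 · 625 · 5 ≡ 1701 (mod 1787).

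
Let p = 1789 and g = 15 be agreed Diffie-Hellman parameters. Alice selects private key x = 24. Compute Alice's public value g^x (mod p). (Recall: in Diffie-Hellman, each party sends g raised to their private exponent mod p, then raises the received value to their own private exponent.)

Public value = 15^24 (mod 1789).
15^1 ≡ 15 (mod 1789)
15^2 = (15^1)^2 ≡ 15^2 = 225 ≡ 225 (mod 1789)
15^4 = (15^2)^2 ≡ 225^2 = 50625 ≡ 533 (mod 1789)
15^8 = (15^4)^2 ≡ 533^2 = 284089 ≡ 1427 (mod 1789)
15^16 = (15^8)^2 ≡ 1427^2 = 2036329 ≡ 447 (mod 1789)
15^24 = 15^16 · 15^8 ≡ 447 · 1427 ≡ 985 (mod 1789).

985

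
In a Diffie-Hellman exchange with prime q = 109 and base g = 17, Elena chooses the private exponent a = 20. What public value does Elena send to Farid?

38

Public value = 17^20 (mod 109).
17^1 ≡ 17 (mod 109)
17^2 = (17^1)^2 ≡ 17^2 = 289 ≡ 71 (mod 109)
17^4 = (17^2)^2 ≡ 71^2 = 5041 ≡ 27 (mod 109)
17^8 = (17^4)^2 ≡ 27^2 = 729 ≡ 75 (mod 109)
17^16 = (17^8)^2 ≡ 75^2 = 5625 ≡ 66 (mod 109)
17^20 = 17^16 · 17^4 ≡ 66 · 27 ≡ 38 (mod 109).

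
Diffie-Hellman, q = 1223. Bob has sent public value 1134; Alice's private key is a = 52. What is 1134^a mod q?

3

Shared key K = 1134^52 mod 1223.
1134^1 ≡ 1134 (mod 1223)
1134^2 = (1134^1)^2 ≡ 1134^2 = 1285956 ≡ 583 (mod 1223)
1134^4 = (1134^2)^2 ≡ 583^2 = 339889 ≡ 1118 (mod 1223)
1134^8 = (1134^4)^2 ≡ 1118^2 = 1249924 ≡ 18 (mod 1223)
1134^16 = (1134^8)^2 ≡ 18^2 = 324 ≡ 324 (mod 1223)
1134^32 = (1134^16)^2 ≡ 324^2 = 104976 ≡ 1021 (mod 1223)
1134^52 = 1134^32 · 1134^16 · 1134^4 ≡ 1021 · 324 · 1118 ≡ 3 (mod 1223).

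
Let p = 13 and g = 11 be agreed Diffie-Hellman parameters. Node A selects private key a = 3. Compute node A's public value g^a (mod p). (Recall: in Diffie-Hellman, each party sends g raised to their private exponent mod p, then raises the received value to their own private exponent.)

Public value = 11^3 (mod 13).
11^1 ≡ 11 (mod 13)
11^2 = (11^1)^2 ≡ 11^2 = 121 ≡ 4 (mod 13)
11^3 = 11^2 · 11^1 ≡ 4 · 11 ≡ 5 (mod 13).

5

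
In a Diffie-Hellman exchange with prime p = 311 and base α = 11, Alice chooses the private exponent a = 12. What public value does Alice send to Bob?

140

Public value = 11^12 (mod 311).
11^1 ≡ 11 (mod 311)
11^2 = (11^1)^2 ≡ 11^2 = 121 ≡ 121 (mod 311)
11^4 = (11^2)^2 ≡ 121^2 = 14641 ≡ 24 (mod 311)
11^8 = (11^4)^2 ≡ 24^2 = 576 ≡ 265 (mod 311)
11^12 = 11^8 · 11^4 ≡ 265 · 24 ≡ 140 (mod 311).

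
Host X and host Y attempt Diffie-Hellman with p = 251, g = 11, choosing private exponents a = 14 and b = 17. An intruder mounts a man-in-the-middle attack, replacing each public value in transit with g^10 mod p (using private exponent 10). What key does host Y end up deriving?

201

Host Y receives an intruder's public value M = 11^10 mod 251 instead of the honest one.
11^1 ≡ 11 (mod 251)
11^2 = (11^1)^2 ≡ 11^2 = 121 ≡ 121 (mod 251)
11^4 = (11^2)^2 ≡ 121^2 = 14641 ≡ 83 (mod 251)
11^8 = (11^4)^2 ≡ 83^2 = 6889 ≡ 112 (mod 251)
11^10 = 11^8 · 11^2 ≡ 112 · 121 ≡ 249 (mod 251).
So M = 249. Host Y computes K = M^17 mod 251.
249^1 ≡ 249 (mod 251)
249^2 = (249^1)^2 ≡ 249^2 = 62001 ≡ 4 (mod 251)
249^4 = (249^2)^2 ≡ 4^2 = 16 ≡ 16 (mod 251)
249^8 = (249^4)^2 ≡ 16^2 = 256 ≡ 5 (mod 251)
249^16 = (249^8)^2 ≡ 5^2 = 25 ≡ 25 (mod 251)
249^17 = 249^16 · 249^1 ≡ 25 · 249 ≡ 201 (mod 251).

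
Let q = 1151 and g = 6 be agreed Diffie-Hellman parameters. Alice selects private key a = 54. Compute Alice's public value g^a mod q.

Public value = 6^54 mod 1151.
6^1 ≡ 6 (mod 1151)
6^2 = (6^1)^2 ≡ 6^2 = 36 ≡ 36 (mod 1151)
6^4 = (6^2)^2 ≡ 36^2 = 1296 ≡ 145 (mod 1151)
6^8 = (6^4)^2 ≡ 145^2 = 21025 ≡ 307 (mod 1151)
6^16 = (6^8)^2 ≡ 307^2 = 94249 ≡ 1018 (mod 1151)
6^32 = (6^16)^2 ≡ 1018^2 = 1036324 ≡ 424 (mod 1151)
6^54 = 6^32 · 6^16 · 6^4 · 6^2 ≡ 424 · 1018 · 145 · 36 ≡ 859 (mod 1151).

859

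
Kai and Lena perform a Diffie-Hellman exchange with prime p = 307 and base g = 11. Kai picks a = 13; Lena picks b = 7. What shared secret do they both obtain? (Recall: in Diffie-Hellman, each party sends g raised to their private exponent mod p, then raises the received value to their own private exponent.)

264

Lena sends B = g^b mod p = 11^7 mod 307.
11^1 ≡ 11 (mod 307)
11^2 = (11^1)^2 ≡ 11^2 = 121 ≡ 121 (mod 307)
11^4 = (11^2)^2 ≡ 121^2 = 14641 ≡ 212 (mod 307)
11^7 = 11^4 · 11^2 · 11^1 ≡ 212 · 121 · 11 ≡ 39 (mod 307).
So B = 39. Kai then computes K = B^a mod p = 39^13 mod 307.
39^1 ≡ 39 (mod 307)
39^2 = (39^1)^2 ≡ 39^2 = 1521 ≡ 293 (mod 307)
39^4 = (39^2)^2 ≡ 293^2 = 85849 ≡ 196 (mod 307)
39^8 = (39^4)^2 ≡ 196^2 = 38416 ≡ 41 (mod 307)
39^13 = 39^8 · 39^4 · 39^1 ≡ 41 · 196 · 39 ≡ 264 (mod 307).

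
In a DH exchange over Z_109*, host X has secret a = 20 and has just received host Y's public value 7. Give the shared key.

Shared key K = 7^20 mod 109.
7^1 ≡ 7 (mod 109)
7^2 = (7^1)^2 ≡ 7^2 = 49 ≡ 49 (mod 109)
7^4 = (7^2)^2 ≡ 49^2 = 2401 ≡ 3 (mod 109)
7^8 = (7^4)^2 ≡ 3^2 = 9 ≡ 9 (mod 109)
7^16 = (7^8)^2 ≡ 9^2 = 81 ≡ 81 (mod 109)
7^20 = 7^16 · 7^4 ≡ 81 · 3 ≡ 25 (mod 109).

25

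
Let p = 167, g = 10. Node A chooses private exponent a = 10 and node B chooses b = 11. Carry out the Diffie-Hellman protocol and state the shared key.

Node B sends B = g^b mod p = 10^11 mod 167.
10^1 ≡ 10 (mod 167)
10^2 = (10^1)^2 ≡ 10^2 = 100 ≡ 100 (mod 167)
10^4 = (10^2)^2 ≡ 100^2 = 10000 ≡ 147 (mod 167)
10^8 = (10^4)^2 ≡ 147^2 = 21609 ≡ 66 (mod 167)
10^11 = 10^8 · 10^2 · 10^1 ≡ 66 · 100 · 10 ≡ 35 (mod 167).
So B = 35. Node A then computes K = B^a mod p = 35^10 mod 167.
35^1 ≡ 35 (mod 167)
35^2 = (35^1)^2 ≡ 35^2 = 1225 ≡ 56 (mod 167)
35^4 = (35^2)^2 ≡ 56^2 = 3136 ≡ 130 (mod 167)
35^8 = (35^4)^2 ≡ 130^2 = 16900 ≡ 33 (mod 167)
35^10 = 35^8 · 35^2 ≡ 33 · 56 ≡ 11 (mod 167).

11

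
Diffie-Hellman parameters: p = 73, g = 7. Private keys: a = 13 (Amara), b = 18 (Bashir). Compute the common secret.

Bashir sends B = g^b mod p = 7^18 mod 73.
7^1 ≡ 7 (mod 73)
7^2 = (7^1)^2 ≡ 7^2 = 49 ≡ 49 (mod 73)
7^4 = (7^2)^2 ≡ 49^2 = 2401 ≡ 65 (mod 73)
7^8 = (7^4)^2 ≡ 65^2 = 4225 ≡ 64 (mod 73)
7^16 = (7^8)^2 ≡ 64^2 = 4096 ≡ 8 (mod 73)
7^18 = 7^16 · 7^2 ≡ 8 · 49 ≡ 27 (mod 73).
So B = 27. Amara then computes K = B^a mod p = 27^13 mod 73.
27^1 ≡ 27 (mod 73)
27^2 = (27^1)^2 ≡ 27^2 = 729 ≡ 72 (mod 73)
27^4 = (27^2)^2 ≡ 72^2 = 5184 ≡ 1 (mod 73)
27^8 = (27^4)^2 ≡ 1^2 = 1 ≡ 1 (mod 73)
27^13 = 27^8 · 27^4 · 27^1 ≡ 1 · 1 · 27 ≡ 27 (mod 73).

27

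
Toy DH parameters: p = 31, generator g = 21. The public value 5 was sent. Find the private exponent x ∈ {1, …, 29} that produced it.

10

Try successive powers of 21 modulo 31:
21^1 ≡ 21
21^2 ≡ 7
21^3 ≡ 23
21^4 ≡ 18
21^5 ≡ 6
21^6 ≡ 2
21^7 ≡ 11
21^8 ≡ 14
21^9 ≡ 15
21^10 ≡ 5
Found: x = 10.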